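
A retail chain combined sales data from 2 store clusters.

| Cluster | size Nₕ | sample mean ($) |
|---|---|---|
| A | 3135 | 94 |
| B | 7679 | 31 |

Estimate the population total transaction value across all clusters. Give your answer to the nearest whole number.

532739

Population total = Σ Nₕ·x̄ₕ (each stratum's size times its mean).
3135·94 + 7679·31 = 294690 + 238049 = 532739.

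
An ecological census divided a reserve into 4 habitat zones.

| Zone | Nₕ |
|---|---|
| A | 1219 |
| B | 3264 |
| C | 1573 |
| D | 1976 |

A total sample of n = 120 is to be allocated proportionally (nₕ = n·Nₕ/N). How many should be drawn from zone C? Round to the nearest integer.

N = 1219 + 3264 + 1573 + 1976 = 8032.
n_C = 120·1573/8032 = 23.501... → 24.

24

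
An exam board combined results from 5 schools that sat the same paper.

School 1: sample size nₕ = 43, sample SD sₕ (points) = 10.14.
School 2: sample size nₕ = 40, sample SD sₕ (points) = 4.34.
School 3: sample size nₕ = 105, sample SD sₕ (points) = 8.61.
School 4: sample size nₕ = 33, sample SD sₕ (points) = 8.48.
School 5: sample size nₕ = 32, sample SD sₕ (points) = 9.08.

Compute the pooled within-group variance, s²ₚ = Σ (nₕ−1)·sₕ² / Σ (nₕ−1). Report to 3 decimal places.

Degrees of freedom: 42 + 39 + 104 + 32 + 31 = 248.
Σ(nₕ−1)sₕ² = 42·102.8196 + 39·18.8356 + 104·74.1321 + 32·71.9104 + 31·82.4464 = 17619.7212.
s²ₚ = 17619.7212 / 248 = 71.04726... → 71.047.

71.047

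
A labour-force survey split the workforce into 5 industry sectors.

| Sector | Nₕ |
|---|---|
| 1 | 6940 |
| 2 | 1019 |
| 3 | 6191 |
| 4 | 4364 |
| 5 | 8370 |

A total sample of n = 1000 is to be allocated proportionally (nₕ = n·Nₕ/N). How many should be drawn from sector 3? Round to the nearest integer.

Share of sector 3 = 6191/26884 = 0.23029.
Allocate 1000 × 0.23029 = 230.286... → 230.

230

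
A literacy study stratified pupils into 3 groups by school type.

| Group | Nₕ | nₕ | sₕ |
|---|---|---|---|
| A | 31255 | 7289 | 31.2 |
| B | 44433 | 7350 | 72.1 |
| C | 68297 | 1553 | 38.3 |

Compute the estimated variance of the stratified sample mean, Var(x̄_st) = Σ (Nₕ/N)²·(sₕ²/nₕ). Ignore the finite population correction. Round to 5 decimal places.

N = 143985. Term for each stratum: Wₕ²sₕ²/nₕ.
Var(x̄_st) = 0.00629283 + 0.06735347 + 0.21251757 = 0.28616387 → 0.28616.

0.28616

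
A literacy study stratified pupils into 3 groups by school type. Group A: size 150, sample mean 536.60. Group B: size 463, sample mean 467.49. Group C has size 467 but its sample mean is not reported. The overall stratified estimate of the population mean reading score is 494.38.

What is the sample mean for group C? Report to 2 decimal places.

Σ Nₕx̄ₕ = N·μ, so 467·x̄_C = 1080·494.38 − (150·536.60 + 463·467.49).
= 533930.4 − 296937.87 = 236992.53.
x̄_C = 236992.53 / 467 = 507.4787... → 507.48.

507.48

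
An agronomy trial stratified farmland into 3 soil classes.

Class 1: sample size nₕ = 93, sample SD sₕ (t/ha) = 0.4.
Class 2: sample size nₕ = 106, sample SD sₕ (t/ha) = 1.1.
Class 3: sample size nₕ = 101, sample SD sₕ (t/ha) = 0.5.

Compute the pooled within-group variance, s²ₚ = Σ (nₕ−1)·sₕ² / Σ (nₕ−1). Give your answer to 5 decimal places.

0.56152

Degrees of freedom: 92 + 105 + 100 = 297.
Σ(nₕ−1)sₕ² = 92·0.16 + 105·1.21 + 100·0.25 = 166.77.
s²ₚ = 166.77 / 297 = 0.5615152... → 0.56152.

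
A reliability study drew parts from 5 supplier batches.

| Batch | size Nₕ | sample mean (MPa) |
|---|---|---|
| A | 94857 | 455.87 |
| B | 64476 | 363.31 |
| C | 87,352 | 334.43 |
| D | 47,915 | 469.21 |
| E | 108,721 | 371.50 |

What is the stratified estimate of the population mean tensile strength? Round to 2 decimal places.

N = 403321; weights Wₕ = Nₕ/N = (0.2352, 0.1599, 0.2166, 0.1188, 0.2696).
x̄_st = Σ Wₕ·x̄ₕ = 0.2352·455.87 + 0.1599·363.31 + 0.2166·334.43 + 0.1188·469.21 + 0.2696·371.50 ≈ 393.6131...
→ 393.61.

393.61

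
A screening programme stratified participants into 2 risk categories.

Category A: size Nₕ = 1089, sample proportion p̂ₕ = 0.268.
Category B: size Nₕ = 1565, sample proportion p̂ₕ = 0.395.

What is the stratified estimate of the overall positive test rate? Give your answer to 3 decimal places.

0.343

N = 1089 + 1565 = 2654.
Overall proportion = Σ (Nₕ/N)·p̂ₕ.
Σ Nₕp̂ₕ = 291.852 + 618.175 = 910.027.
910.027 / 2654 = 0.34289... → 0.343.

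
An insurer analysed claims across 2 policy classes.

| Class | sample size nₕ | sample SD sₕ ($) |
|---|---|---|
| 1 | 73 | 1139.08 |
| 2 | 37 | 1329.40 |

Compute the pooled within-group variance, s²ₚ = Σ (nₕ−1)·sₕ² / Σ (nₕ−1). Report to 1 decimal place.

1: (73−1)·1139.08² = 72·1297503.2464 = 93420233.7408
2: (37−1)·1329.40² = 36·1767304.36 = 63622956.96
Numerator = 157043190.7008; denominator = Σ(nₕ−1) = 108.
s²ₚ = 157043190.7008/108 = 1454103.618... → 1454103.6.

1454103.6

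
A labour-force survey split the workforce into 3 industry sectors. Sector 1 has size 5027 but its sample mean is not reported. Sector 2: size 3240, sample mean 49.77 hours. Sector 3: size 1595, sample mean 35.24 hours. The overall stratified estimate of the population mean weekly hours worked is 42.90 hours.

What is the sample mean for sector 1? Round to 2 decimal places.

N = 5027 + 3240 + 1595 = 9862.
Overall total = μ·N = 42.90·9862 = 423079.8.
Subtract the known strata: 3240·49.77 + 1595·35.24 = 217462.6.
Remaining total for sector 1: 423079.8 − 217462.6 = 205617.2.
Divide by its size: 205617.2 / 5027 = 40.9026... → 40.90.

40.90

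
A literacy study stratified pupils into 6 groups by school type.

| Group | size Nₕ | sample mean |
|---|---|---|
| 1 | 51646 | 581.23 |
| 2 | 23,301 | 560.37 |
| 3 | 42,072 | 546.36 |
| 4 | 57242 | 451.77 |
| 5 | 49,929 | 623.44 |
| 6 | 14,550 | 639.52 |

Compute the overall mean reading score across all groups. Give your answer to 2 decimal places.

554.39

N = 51646 + 23301 + 42072 + 57242 + 49929 + 14550 = 238740.
Weight each subgroup mean by Nₕ/N and sum.
Σ Nₕx̄ₕ = 51646·581.23 + 23301·560.37 + 42072·546.36 + 57242·451.77 + 49929·623.44 + 14550·639.52 = 30018204.58 + 13057181.37 + 22986457.92 + 25860218.34 + 31127735.76 + 9305016 = 132354813.97.
Divide by N: 132354813.97 / 238740 = 554.3889... → 554.39.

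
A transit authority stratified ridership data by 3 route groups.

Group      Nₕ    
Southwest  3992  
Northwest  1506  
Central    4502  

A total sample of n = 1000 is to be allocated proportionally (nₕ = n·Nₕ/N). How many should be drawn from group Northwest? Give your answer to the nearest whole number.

151

Share of group Northwest = 1506/10000 = 0.15060.
Allocate 1000 × 0.15060 = 150.6 → 151.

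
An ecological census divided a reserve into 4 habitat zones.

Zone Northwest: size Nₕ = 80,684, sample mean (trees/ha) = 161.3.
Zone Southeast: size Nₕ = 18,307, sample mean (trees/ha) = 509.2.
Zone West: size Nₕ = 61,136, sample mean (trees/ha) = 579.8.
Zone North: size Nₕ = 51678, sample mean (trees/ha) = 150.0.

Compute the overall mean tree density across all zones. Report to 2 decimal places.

309.41

x̄_st = (Σ Nₕx̄ₕ) / (Σ Nₕ) = (80684·161.3 + 18307·509.2 + 61136·579.8 + 51678·150.0) / 211805
= 65534606.4 / 211805 = 309.4101... → 309.41.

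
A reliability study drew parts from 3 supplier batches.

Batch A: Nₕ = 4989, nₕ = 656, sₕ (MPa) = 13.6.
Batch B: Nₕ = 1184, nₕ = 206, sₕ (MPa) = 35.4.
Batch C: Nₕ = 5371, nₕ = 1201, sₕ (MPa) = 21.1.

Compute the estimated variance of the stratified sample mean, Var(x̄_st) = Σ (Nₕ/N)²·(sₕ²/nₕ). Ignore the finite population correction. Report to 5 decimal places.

N = 11544. Term for each stratum: Wₕ²sₕ²/nₕ.
Var(x̄_st) = 0.05266091 + 0.06399265 + 0.08024529 = 0.19689885 → 0.19690.

0.19690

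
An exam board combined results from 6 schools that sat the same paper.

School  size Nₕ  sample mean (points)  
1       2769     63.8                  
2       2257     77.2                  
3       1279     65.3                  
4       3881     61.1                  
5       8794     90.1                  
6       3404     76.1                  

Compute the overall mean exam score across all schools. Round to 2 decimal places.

x̄_st = (Σ Nₕx̄ₕ) / (Σ Nₕ) = (2769·63.8 + 2257·77.2 + 1279·65.3 + 3881·61.1 + 8794·90.1 + 3404·76.1) / 22384
= 1722934.2 / 22384 = 76.9717... → 76.97.

76.97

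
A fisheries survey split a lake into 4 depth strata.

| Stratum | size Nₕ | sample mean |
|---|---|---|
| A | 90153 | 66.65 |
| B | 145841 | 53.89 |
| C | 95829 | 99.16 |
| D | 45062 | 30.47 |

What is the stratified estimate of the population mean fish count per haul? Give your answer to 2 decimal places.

65.65

N = 90153 + 145841 + 95829 + 45062 = 376885.
The stratified mean weights each stratum mean by its population share Nₕ/N.
Σ Nₕx̄ₕ = 90153·66.65 + 145841·53.89 + 95829·99.16 + 45062·30.47 = 6008697.45 + 7859371.49 + 9502403.64 + 1373039.14 = 24743511.72.
Divide by N: 24743511.72 / 376885 = 65.6527... → 65.65.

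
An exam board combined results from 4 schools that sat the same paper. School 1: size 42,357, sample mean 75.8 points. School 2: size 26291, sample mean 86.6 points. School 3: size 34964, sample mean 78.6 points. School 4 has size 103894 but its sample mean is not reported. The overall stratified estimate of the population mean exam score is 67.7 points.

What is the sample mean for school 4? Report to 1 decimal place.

55.9

Σ Nₕx̄ₕ = N·μ, so 103894·x̄_4 = 207506·67.7 − (42357·75.8 + 26291·86.6 + 34964·78.6).
= 14048156.2 − 8235631.6 = 5812524.6.
x̄_4 = 5812524.6 / 103894 = 55.947... → 55.9.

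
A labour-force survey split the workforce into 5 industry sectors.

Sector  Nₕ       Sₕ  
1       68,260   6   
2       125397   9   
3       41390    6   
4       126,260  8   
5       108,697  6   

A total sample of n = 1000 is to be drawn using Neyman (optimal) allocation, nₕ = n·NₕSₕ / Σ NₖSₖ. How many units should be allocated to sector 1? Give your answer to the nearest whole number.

Σ NₕSₕ = 68260·6 + 125397·9 + 41390·6 + 126260·8 + 108697·6 = 3448735.
Share for 1: 409560/3448735 = 0.11876.
n_1 = 1000 × 0.11876 = 118.757... → 119.

119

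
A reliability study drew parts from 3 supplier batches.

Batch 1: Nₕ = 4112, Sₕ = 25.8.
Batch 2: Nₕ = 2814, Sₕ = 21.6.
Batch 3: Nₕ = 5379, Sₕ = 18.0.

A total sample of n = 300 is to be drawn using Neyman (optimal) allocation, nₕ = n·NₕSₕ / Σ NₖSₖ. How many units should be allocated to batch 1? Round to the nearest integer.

1: NₕSₕ = 4112·25.8 = 106089.6
2: NₕSₕ = 2814·21.6 = 60782.4
3: NₕSₕ = 5379·18.0 = 96822
Σ NₕSₕ = 263694.
n_1 = 300·106089.6/263694 = 120.696... → 121.

121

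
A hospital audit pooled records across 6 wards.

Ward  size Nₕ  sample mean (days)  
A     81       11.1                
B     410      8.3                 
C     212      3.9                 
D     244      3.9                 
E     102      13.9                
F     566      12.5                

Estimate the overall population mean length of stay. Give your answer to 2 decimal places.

N = 81 + 410 + 212 + 244 + 102 + 566 = 1615.
Weight each subgroup mean by Nₕ/N and sum.
Σ Nₕx̄ₕ = 81·11.1 + 410·8.3 + 212·3.9 + 244·3.9 + 102·13.9 + 566·12.5 = 899.1 + 3403 + 826.8 + 951.6 + 1417.8 + 7075 = 14573.3.
Divide by N: 14573.3 / 1615 = 9.0237... → 9.02.

9.02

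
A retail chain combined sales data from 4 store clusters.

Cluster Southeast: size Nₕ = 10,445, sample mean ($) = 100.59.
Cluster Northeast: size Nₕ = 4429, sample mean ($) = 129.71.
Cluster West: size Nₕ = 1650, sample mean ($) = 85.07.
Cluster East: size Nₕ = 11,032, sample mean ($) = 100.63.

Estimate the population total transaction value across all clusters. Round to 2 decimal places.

2875663.80

Estimate total by summing Nₕ·x̄ₕ over strata.
10445·100.59 + 4429·129.71 + 1650·85.07 + 11032·100.63 = 1050662.55 + 574485.59 + 140365.5 + 1110150.16 = 2875663.80.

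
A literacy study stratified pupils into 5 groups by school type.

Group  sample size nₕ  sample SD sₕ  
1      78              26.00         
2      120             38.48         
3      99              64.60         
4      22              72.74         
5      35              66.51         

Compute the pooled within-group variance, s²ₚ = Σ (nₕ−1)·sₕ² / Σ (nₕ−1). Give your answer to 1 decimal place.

2575.2

1: (78−1)·26.00² = 77·676 = 52052
2: (120−1)·38.48² = 119·1480.7104 = 176204.5376
3: (99−1)·64.60² = 98·4173.16 = 408969.68
4: (22−1)·72.74² = 21·5291.1076 = 111113.2596
5: (35−1)·66.51² = 34·4423.5801 = 150401.7234
Numerator = 898741.2006; denominator = Σ(nₕ−1) = 349.
s²ₚ = 898741.2006/349 = 2575.190... → 2575.2.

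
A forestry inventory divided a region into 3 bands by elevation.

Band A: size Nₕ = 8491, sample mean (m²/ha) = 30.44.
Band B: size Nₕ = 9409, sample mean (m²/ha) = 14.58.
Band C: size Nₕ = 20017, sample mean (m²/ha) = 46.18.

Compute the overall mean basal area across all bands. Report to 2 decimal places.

34.81

N = 8491 + 9409 + 20017 = 37917.
The stratified mean weights each stratum mean by its population share Nₕ/N.
Σ Nₕx̄ₕ = 8491·30.44 + 9409·14.58 + 20017·46.18 = 258466.04 + 137183.22 + 924385.06 = 1320034.32.
Divide by N: 1320034.32 / 37917 = 34.8138... → 34.81.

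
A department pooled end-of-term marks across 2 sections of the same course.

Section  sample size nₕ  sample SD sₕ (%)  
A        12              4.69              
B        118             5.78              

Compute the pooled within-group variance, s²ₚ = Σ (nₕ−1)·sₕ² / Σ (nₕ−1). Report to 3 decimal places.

32.428

A: (12−1)·4.69² = 11·21.9961 = 241.9571
B: (118−1)·5.78² = 117·33.4084 = 3908.7828
Numerator = 4150.7399; denominator = Σ(nₕ−1) = 128.
s²ₚ = 4150.7399/128 = 32.42766... → 32.428.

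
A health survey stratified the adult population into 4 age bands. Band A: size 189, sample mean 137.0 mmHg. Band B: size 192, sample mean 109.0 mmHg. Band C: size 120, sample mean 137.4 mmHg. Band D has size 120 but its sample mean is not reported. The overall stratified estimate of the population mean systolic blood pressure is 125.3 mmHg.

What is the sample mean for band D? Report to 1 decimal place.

120.9

Σ Nₕx̄ₕ = N·μ, so 120·x̄_D = 621·125.3 − (189·137.0 + 192·109.0 + 120·137.4).
= 77811.3 − 63309 = 14502.3.
x̄_D = 14502.3 / 120 = 120.853... → 120.9.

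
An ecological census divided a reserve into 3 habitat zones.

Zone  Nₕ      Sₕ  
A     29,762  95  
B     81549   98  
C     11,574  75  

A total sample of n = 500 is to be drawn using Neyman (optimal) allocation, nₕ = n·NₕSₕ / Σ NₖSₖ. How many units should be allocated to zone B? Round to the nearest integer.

A: NₕSₕ = 29762·95 = 2827390
B: NₕSₕ = 81549·98 = 7991802
C: NₕSₕ = 11574·75 = 868050
Σ NₕSₕ = 11687242.
n_B = 500·7991802/11687242 = 341.903... → 342.

342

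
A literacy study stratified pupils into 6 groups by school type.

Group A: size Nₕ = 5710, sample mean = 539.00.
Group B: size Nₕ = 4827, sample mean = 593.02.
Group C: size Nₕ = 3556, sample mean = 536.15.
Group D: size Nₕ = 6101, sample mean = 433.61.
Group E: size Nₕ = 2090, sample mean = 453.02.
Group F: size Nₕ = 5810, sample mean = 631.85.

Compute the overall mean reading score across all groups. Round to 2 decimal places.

537.84

x̄_st = (Σ Nₕx̄ₕ) / (Σ Nₕ) = (5710·539.00 + 4827·593.02 + 3556·536.15 + 6101·433.61 + 2090·453.02 + 5810·631.85) / 28094
= 15110061.85 / 28094 = 537.8395... → 537.84.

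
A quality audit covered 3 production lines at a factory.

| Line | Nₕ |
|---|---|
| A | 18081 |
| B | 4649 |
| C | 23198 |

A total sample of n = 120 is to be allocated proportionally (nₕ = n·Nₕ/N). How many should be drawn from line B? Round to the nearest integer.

N = 18081 + 4649 + 23198 = 45928.
n_B = 120·4649/45928 = 12.147... → 12.

12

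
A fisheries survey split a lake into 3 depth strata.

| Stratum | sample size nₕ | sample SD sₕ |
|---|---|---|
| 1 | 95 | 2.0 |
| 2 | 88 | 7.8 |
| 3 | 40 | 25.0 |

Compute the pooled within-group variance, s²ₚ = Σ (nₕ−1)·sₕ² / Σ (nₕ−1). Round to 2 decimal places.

136.56

Degrees of freedom: 94 + 87 + 39 = 220.
Σ(nₕ−1)sₕ² = 94·4 + 87·60.84 + 39·625 = 30044.08.
s²ₚ = 30044.08 / 220 = 136.564 → 136.56.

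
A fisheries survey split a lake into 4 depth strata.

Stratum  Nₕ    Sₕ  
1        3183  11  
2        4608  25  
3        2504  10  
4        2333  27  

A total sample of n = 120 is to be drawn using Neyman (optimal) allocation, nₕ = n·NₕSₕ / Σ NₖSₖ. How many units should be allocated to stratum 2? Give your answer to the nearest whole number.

1: NₕSₕ = 3183·11 = 35013
2: NₕSₕ = 4608·25 = 115200
3: NₕSₕ = 2504·10 = 25040
4: NₕSₕ = 2333·27 = 62991
Σ NₕSₕ = 238244.
n_2 = 120·115200/238244 = 58.025... → 58.

58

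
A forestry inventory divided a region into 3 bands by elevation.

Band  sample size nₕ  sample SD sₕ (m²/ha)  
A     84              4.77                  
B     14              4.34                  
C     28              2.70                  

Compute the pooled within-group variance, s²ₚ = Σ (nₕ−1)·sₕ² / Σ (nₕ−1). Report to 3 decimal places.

Degrees of freedom: 83 + 13 + 27 = 123.
Σ(nₕ−1)sₕ² = 83·22.7529 + 13·18.8356 + 27·7.29 = 2330.1835.
s²ₚ = 2330.1835 / 123 = 18.94458... → 18.945.

18.945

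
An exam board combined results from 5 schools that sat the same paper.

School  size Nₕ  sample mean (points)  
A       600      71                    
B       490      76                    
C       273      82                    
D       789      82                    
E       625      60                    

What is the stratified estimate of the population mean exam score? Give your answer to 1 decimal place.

73.6

x̄_st = (Σ Nₕx̄ₕ) / (Σ Nₕ) = (600·71 + 490·76 + 273·82 + 789·82 + 625·60) / 2777
= 204424 / 2777 = 73.613... → 73.6.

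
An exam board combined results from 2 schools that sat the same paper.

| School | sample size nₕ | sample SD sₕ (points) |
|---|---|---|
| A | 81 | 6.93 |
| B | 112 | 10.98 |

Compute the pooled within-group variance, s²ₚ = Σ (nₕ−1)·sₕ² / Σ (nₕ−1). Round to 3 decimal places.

Degrees of freedom: 80 + 111 = 191.
Σ(nₕ−1)sₕ² = 80·48.0249 + 111·120.5604 = 17224.1964.
s²ₚ = 17224.1964 / 191 = 90.17904... → 90.179.

90.179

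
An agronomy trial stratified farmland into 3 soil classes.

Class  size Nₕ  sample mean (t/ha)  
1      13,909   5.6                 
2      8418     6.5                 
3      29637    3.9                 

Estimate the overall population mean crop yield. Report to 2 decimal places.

4.78

x̄_st = (Σ Nₕx̄ₕ) / (Σ Nₕ) = (13909·5.6 + 8418·6.5 + 29637·3.9) / 51964
= 248191.7 / 51964 = 4.7762... → 4.78.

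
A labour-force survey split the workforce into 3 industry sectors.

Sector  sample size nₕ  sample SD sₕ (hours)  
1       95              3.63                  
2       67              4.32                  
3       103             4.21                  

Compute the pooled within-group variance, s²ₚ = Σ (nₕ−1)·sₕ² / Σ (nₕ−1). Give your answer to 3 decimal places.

1: (95−1)·3.63² = 94·13.1769 = 1238.6286
2: (67−1)·4.32² = 66·18.6624 = 1231.7184
3: (103−1)·4.21² = 102·17.7241 = 1807.8582
Numerator = 4278.2052; denominator = Σ(nₕ−1) = 262.
s²ₚ = 4278.2052/262 = 16.32903... → 16.329.

16.329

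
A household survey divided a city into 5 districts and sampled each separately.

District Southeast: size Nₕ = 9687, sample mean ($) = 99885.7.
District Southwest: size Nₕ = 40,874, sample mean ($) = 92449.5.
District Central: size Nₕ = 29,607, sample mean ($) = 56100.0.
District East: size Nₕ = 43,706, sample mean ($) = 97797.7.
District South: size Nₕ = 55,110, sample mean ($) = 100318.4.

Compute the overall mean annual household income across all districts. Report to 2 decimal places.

90567.98

N = 9687 + 40874 + 29607 + 43706 + 55110 = 178984.
The stratified mean weights each stratum mean by its population share Nₕ/N.
Σ Nₕx̄ₕ = 9687·99885.7 + 40874·92449.5 + 29607·56100.0 + 43706·97797.7 + 55110·100318.4 = 967592775.9 + 3778780863 + 1660952700 + 4274346276.2 + 5528547024 = 16210219639.1.
Divide by N: 16210219639.1 / 178984 = 90567.9817... → 90567.98.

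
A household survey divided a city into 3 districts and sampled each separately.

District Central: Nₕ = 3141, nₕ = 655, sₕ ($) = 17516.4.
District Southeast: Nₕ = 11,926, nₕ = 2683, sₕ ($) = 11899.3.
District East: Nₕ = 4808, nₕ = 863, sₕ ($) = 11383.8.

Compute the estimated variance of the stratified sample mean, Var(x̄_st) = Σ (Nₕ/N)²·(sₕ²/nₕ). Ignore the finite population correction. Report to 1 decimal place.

N = 19875; Wₕ = Nₕ/N.
district Central: (3141/19875)²·17516.4²/655 = 11699.5729
district Southeast: (11926/19875)²·11899.3²/2683 = 19001.9202
district East: (4808/19875)²·11383.8²/863 = 8787.7635
Sum = 39489.2566 → 39489.3.

39489.3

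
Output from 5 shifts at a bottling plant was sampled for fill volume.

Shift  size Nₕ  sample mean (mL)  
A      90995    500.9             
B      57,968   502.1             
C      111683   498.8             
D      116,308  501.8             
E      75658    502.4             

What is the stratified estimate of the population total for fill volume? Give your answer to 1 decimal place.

Estimate total by summing Nₕ·x̄ₕ over strata.
90995·500.9 + 57968·502.1 + 111683·498.8 + 116308·501.8 + 75658·502.4 = 45579395.5 + 29105732.8 + 55707480.4 + 58363354.4 + 38010579.2 = 226766542.3.

226766542.3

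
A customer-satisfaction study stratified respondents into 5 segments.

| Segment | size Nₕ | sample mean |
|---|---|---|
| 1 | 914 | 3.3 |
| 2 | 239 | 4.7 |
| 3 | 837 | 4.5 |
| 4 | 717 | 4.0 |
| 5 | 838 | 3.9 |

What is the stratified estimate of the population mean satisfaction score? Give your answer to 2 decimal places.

x̄_st = (Σ Nₕx̄ₕ) / (Σ Nₕ) = (914·3.3 + 239·4.7 + 837·4.5 + 717·4.0 + 838·3.9) / 3545
= 14042.2 / 3545 = 3.9611... → 3.96.

3.96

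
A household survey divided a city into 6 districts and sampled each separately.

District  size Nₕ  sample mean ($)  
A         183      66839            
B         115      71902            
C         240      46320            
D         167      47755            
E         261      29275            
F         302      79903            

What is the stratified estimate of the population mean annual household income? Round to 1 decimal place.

56280.5

x̄_st = (Σ Nₕx̄ₕ) / (Σ Nₕ) = (183·66839 + 115·71902 + 240·46320 + 167·47755 + 261·29275 + 302·79903) / 1268
= 71363633 / 1268 = 56280.468... → 56280.5.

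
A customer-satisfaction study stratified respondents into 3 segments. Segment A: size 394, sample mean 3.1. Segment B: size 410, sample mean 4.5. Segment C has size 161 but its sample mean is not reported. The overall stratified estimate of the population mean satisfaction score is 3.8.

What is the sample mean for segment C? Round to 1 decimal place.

3.7

Σ Nₕx̄ₕ = N·μ, so 161·x̄_C = 965·3.8 − (394·3.1 + 410·4.5).
= 3667 − 3066.4 = 600.6.
x̄_C = 600.6 / 161 = 3.730... → 3.7.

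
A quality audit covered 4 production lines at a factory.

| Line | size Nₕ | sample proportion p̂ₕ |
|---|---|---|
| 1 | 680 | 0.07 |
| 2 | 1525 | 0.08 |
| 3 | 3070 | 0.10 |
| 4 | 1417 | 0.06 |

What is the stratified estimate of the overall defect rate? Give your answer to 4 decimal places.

0.0839

Wₕ = Nₕ/N with N = 6692: 0.1016, 0.2279, 0.4588, 0.2117.
p̂_st = 0.1016·0.07 + 0.2279·0.08 + 0.4588·0.10 + 0.2117·0.06 ≈ 0.083924... → 0.0839.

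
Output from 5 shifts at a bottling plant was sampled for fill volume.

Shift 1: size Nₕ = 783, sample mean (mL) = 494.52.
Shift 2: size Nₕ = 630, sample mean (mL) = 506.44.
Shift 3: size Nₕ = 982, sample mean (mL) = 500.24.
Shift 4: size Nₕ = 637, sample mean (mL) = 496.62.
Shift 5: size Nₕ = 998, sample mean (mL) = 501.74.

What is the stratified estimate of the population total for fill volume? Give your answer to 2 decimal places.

1: 783·494.52 = 387209.16
2: 630·506.44 = 319057.2
3: 982·500.24 = 491235.68
4: 637·496.62 = 316346.94
5: 998·501.74 = 500736.52
τ̂ = Σ Nₕx̄ₕ = 2014585.50.

2014585.50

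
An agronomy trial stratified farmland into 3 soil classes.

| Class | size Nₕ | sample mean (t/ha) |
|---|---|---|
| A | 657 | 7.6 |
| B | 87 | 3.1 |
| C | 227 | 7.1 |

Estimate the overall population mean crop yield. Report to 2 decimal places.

7.08

N = 971; weights Wₕ = Nₕ/N = (0.6766, 0.0896, 0.2338).
x̄_st = Σ Wₕ·x̄ₕ = 0.6766·7.6 + 0.0896·3.1 + 0.2338·7.1 ≈ 7.0799...
→ 7.08.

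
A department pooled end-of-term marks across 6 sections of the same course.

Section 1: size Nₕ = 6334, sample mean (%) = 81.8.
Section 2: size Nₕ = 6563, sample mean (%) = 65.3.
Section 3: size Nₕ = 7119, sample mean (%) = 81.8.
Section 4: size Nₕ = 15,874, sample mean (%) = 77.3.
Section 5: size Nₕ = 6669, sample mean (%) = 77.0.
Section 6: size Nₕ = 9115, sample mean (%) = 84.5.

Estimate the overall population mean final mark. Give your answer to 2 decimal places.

x̄_st = (Σ Nₕx̄ₕ) / (Σ Nₕ) = (6334·81.8 + 6563·65.3 + 7119·81.8 + 15874·77.3 + 6669·77.0 + 9115·84.5) / 51674
= 4039810 / 51674 = 78.1788... → 78.18.

78.18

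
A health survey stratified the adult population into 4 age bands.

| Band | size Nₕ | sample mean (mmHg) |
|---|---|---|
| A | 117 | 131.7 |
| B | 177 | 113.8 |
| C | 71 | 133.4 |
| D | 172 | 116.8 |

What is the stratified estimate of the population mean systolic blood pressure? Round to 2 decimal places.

N = 117 + 177 + 71 + 172 = 537.
Weight each subgroup mean by Nₕ/N and sum.
Σ Nₕx̄ₕ = 117·131.7 + 177·113.8 + 71·133.4 + 172·116.8 = 15408.9 + 20142.6 + 9471.4 + 20089.6 = 65112.5.
Divide by N: 65112.5 / 537 = 121.2523... → 121.25.

121.25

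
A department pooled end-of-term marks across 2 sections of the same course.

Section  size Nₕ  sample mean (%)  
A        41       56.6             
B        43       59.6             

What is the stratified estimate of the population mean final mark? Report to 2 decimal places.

N = 41 + 43 = 84.
The stratified mean weights each stratum mean by its population share Nₕ/N.
Σ Nₕx̄ₕ = 41·56.6 + 43·59.6 = 2320.6 + 2562.8 = 4883.4.
Divide by N: 4883.4 / 84 = 58.1357... → 58.14.

58.14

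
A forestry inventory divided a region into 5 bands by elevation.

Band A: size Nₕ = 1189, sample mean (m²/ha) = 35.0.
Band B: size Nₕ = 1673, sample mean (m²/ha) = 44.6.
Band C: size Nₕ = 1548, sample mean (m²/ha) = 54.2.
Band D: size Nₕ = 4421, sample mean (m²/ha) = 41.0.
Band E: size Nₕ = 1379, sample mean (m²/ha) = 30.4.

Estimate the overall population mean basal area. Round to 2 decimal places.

41.46

N = 1189 + 1673 + 1548 + 4421 + 1379 = 10210.
Overall mean = Σ (Nₕ/N)·x̄ₕ — weight by population share, not a simple average.
Σ Nₕx̄ₕ = 1189·35.0 + 1673·44.6 + 1548·54.2 + 4421·41.0 + 1379·30.4 = 41615 + 74615.8 + 83901.6 + 181261 + 41921.6 = 423315.
Divide by N: 423315 / 10210 = 41.4608... → 41.46.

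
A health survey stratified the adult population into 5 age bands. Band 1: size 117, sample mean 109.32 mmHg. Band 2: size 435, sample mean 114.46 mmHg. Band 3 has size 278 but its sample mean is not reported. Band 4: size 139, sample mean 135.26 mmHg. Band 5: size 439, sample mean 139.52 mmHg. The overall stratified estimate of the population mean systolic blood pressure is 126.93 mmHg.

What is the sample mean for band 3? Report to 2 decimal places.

Σ Nₕx̄ₕ = N·μ, so 278·x̄_3 = 1408·126.93 − (117·109.32 + 435·114.46 + 139·135.26 + 439·139.52).
= 178717.44 − 142630.96 = 36086.48.
x̄_3 = 36086.48 / 278 = 129.8075... → 129.81.

129.81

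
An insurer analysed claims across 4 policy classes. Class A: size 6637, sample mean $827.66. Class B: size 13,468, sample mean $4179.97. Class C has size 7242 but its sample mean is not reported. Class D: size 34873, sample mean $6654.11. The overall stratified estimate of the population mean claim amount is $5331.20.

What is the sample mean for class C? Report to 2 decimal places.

Σ Nₕx̄ₕ = N·μ, so 7242·x̄_C = 62220·5331.20 − (6637·827.66 + 13468·4179.97 + 34873·6654.11).
= 331707264 − 293837793.41 = 37869470.59.
x̄_C = 37869470.59 / 7242 = 5229.1453... → 5229.15.

5229.15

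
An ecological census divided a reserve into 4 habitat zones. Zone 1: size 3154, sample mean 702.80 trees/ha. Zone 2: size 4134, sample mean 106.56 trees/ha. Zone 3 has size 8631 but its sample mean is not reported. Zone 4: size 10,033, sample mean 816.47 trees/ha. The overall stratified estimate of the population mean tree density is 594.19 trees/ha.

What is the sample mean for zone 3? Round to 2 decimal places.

Σ Nₕx̄ₕ = N·μ, so 8631·x̄_3 = 25952·594.19 − (3154·702.80 + 4134·106.56 + 10033·816.47).
= 15420418.88 − 10848793.75 = 4571625.13.
x̄_3 = 4571625.13 / 8631 = 529.6750... → 529.68.

529.68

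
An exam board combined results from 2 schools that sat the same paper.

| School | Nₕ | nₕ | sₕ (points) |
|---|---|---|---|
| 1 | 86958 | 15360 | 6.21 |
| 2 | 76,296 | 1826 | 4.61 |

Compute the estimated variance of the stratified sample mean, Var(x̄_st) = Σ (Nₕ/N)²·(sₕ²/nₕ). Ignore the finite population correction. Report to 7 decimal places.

0.0032543

N = 163254; Wₕ = Nₕ/N.
school 1: (86958/163254)²·6.21²/15360 = 0.0007123336
school 2: (76296/163254)²·4.61²/1826 = 0.0025420082
Sum = 0.0032543418 → 0.0032543.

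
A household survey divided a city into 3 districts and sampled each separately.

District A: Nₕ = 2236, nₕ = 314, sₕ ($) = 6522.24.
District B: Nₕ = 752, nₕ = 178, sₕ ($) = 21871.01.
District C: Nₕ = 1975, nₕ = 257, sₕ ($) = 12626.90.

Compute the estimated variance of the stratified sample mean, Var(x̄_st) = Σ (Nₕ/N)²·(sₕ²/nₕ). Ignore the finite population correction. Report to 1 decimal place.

N = 4963. Term for each stratum: Wₕ²sₕ²/nₕ.
Var(x̄_st) = 27499.1298 + 61697.1079 + 98243.9936 = 187440.2314 → 187440.2.

187440.2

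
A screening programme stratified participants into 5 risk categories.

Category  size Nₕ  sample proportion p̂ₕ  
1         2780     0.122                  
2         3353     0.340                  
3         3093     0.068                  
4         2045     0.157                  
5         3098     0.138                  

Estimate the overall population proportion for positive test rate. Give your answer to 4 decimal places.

Wₕ = Nₕ/N with N = 14369: 0.1935, 0.2333, 0.2153, 0.1423, 0.2156.
p̂_st = 0.1935·0.122 + 0.2333·0.340 + 0.2153·0.068 + 0.1423·0.157 + 0.2156·0.138 ≈ 0.169677... → 0.1697.

0.1697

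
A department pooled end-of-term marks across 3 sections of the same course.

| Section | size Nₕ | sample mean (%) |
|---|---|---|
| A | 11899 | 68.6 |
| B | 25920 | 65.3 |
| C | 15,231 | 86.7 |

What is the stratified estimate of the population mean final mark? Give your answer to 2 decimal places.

x̄_st = (Σ Nₕx̄ₕ) / (Σ Nₕ) = (11899·68.6 + 25920·65.3 + 15231·86.7) / 53050
= 3829375.1 / 53050 = 72.1843... → 72.18.

72.18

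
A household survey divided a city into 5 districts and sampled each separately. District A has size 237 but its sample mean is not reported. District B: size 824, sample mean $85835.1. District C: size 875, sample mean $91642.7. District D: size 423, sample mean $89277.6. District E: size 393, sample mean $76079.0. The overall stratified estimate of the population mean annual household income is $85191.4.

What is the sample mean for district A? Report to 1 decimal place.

N = 237 + 824 + 875 + 423 + 393 = 2752.
Overall total = μ·N = 85191.4·2752 = 234446732.8.
Subtract the known strata: 824·85835.1 + 875·91642.7 + 423·89277.6 + 393·76079.0 = 218578956.7.
Remaining total for district A: 234446732.8 − 218578956.7 = 15867776.1.
Divide by its size: 15867776.1 / 237 = 66952.642... → 66952.6.

66952.6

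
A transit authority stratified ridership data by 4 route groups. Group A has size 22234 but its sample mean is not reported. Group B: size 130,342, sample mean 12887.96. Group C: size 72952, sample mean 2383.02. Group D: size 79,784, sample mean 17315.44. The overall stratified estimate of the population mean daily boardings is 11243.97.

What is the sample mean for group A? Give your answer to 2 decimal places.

N = 22234 + 130342 + 72952 + 79784 = 305312.
Overall total = μ·N = 11243.97·305312 = 3432918968.64.
Subtract the known strata: 130342·12887.96 + 72952·2383.02 + 79784·17315.44 = 3235183622.32.
Remaining total for group A: 3432918968.64 − 3235183622.32 = 197735346.32.
Divide by its size: 197735346.32 / 22234 = 8893.3771... → 8893.38.

8893.38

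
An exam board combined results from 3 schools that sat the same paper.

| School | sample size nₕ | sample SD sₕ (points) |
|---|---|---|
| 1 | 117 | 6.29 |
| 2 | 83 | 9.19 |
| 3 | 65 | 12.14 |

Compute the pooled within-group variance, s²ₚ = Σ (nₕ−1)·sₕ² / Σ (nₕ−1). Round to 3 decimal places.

79.951

Degrees of freedom: 116 + 82 + 64 = 262.
Σ(nₕ−1)sₕ² = 116·39.5641 + 82·84.4561 + 64·147.3796 = 20947.1302.
s²ₚ = 20947.1302 / 262 = 79.95088... → 79.951.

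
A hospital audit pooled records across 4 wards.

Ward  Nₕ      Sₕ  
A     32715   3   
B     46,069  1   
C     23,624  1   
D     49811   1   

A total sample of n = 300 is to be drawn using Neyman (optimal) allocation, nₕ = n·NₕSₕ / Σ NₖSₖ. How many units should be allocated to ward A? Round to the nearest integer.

135

Σ NₕSₕ = 32715·3 + 46069·1 + 23624·1 + 49811·1 = 217649.
Share for A: 98145/217649 = 0.45093.
n_A = 300 × 0.45093 = 135.280... → 135.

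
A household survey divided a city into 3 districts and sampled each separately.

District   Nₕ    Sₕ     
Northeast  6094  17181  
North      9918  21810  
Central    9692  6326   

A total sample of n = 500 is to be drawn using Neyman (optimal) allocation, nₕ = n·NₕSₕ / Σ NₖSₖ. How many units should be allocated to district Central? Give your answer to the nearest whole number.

Σ NₕSₕ = 6094·17181 + 9918·21810 + 9692·6326 = 382324186.
Share for Central: 61311592/382324186 = 0.16037.
n_Central = 500 × 0.16037 = 80.183... → 80.

80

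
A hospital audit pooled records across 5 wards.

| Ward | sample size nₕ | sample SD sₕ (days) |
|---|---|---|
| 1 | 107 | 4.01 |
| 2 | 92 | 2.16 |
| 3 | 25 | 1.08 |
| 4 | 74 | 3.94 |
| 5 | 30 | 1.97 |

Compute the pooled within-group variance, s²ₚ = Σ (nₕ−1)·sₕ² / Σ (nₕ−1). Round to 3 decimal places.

10.535

1: (107−1)·4.01² = 106·16.0801 = 1704.4906
2: (92−1)·2.16² = 91·4.6656 = 424.5696
3: (25−1)·1.08² = 24·1.1664 = 27.9936
4: (74−1)·3.94² = 73·15.5236 = 1133.2228
5: (30−1)·1.97² = 29·3.8809 = 112.5461
Numerator = 3402.8227; denominator = Σ(nₕ−1) = 323.
s²ₚ = 3402.8227/323 = 10.53505... → 10.535.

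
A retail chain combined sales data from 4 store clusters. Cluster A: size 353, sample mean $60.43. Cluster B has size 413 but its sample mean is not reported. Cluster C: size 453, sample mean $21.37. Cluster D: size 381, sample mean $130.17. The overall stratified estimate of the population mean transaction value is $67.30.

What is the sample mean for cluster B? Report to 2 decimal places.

Σ Nₕx̄ₕ = N·μ, so 413·x̄_B = 1600·67.30 − (353·60.43 + 453·21.37 + 381·130.17).
= 107680 − 80607.17 = 27072.83.
x̄_B = 27072.83 / 413 = 65.5516... → 65.55.

65.55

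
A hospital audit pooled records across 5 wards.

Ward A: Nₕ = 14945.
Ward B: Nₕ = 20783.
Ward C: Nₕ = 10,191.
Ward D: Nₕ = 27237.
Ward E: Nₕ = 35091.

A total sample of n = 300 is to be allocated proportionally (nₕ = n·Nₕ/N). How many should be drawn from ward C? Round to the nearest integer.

28

N = 14945 + 20783 + 10191 + 27237 + 35091 = 108247.
n_C = 300·10191/108247 = 28.244... → 28.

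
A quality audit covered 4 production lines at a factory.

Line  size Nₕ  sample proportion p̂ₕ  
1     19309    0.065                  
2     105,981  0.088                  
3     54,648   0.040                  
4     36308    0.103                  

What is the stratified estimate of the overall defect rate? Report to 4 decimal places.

N = 19309 + 105981 + 54648 + 36308 = 216246.
Overall proportion = Σ (Nₕ/N)·p̂ₕ.
Σ Nₕp̂ₕ = 1255.085 + 9326.328 + 2185.92 + 3739.724 = 16507.057.
16507.057 / 216246 = 0.076335... → 0.0763.

0.0763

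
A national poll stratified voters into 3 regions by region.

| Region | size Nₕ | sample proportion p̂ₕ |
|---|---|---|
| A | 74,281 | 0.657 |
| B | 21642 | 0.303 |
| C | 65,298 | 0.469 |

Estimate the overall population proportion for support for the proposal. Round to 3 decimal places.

0.533

Wₕ = Nₕ/N with N = 161221: 0.4607, 0.1342, 0.4050.
p̂_st = 0.4607·0.657 + 0.1342·0.303 + 0.4050·0.469 ≈ 0.53334... → 0.533.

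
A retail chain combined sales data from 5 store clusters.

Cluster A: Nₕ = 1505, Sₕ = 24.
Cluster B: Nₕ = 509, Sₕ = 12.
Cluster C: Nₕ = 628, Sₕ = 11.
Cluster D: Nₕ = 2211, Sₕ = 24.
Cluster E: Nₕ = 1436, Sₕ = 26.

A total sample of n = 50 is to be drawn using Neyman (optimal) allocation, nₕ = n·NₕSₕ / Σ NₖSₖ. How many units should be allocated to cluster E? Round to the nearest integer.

A: NₕSₕ = 1505·24 = 36120
B: NₕSₕ = 509·12 = 6108
C: NₕSₕ = 628·11 = 6908
D: NₕSₕ = 2211·24 = 53064
E: NₕSₕ = 1436·26 = 37336
Σ NₕSₕ = 139536.
n_E = 50·37336/139536 = 13.379... → 13.

13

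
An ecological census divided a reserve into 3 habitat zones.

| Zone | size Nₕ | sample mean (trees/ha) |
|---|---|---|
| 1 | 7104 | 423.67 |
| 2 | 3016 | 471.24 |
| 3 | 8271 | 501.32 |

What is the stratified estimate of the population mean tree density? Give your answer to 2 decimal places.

N = 7104 + 3016 + 8271 = 18391.
Weight each subgroup mean by Nₕ/N and sum.
Σ Nₕx̄ₕ = 7104·423.67 + 3016·471.24 + 8271·501.32 = 3009751.68 + 1421259.84 + 4146417.72 = 8577429.24.
Divide by N: 8577429.24 / 18391 = 466.3928... → 466.39.

466.39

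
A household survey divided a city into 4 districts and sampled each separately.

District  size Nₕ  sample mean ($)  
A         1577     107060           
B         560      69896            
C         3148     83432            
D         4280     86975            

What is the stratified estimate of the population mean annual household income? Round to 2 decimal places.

88120.47

N = 1577 + 560 + 3148 + 4280 = 9565.
Weight each subgroup mean by Nₕ/N and sum.
Σ Nₕx̄ₕ = 1577·107060 + 560·69896 + 3148·83432 + 4280·86975 = 168833620 + 39141760 + 262643936 + 372253000 = 842872316.
Divide by N: 842872316 / 9565 = 88120.4721... → 88120.47.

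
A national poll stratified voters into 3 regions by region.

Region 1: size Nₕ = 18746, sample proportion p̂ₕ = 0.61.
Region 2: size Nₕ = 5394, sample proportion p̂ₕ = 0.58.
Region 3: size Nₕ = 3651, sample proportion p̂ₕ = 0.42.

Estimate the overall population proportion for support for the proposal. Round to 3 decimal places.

0.579

N = 18746 + 5394 + 3651 = 27791.
Overall proportion = Σ (Nₕ/N)·p̂ₕ.
Σ Nₕp̂ₕ = 11435.06 + 3128.52 + 1533.42 = 16097.
16097 / 27791 = 0.57922... → 0.579.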